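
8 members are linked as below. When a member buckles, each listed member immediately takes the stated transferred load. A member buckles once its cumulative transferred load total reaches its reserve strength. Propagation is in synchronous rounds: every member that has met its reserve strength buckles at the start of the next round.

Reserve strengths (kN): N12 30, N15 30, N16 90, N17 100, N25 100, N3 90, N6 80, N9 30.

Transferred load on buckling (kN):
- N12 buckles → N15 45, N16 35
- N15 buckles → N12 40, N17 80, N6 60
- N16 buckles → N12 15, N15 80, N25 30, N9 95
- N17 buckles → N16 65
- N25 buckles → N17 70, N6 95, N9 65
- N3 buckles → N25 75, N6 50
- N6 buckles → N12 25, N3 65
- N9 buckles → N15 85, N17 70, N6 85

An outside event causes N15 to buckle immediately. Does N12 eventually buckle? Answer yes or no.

yes

Round 1 — N15 buckles (initial).
  N12: +40 → 40 ≥ 30
  N17: +80 → 80 < 100
  N6: +60 → 60 < 80
Round 2 — N12 buckles.
  N16: +35 → 35 < 90
No further bucklings.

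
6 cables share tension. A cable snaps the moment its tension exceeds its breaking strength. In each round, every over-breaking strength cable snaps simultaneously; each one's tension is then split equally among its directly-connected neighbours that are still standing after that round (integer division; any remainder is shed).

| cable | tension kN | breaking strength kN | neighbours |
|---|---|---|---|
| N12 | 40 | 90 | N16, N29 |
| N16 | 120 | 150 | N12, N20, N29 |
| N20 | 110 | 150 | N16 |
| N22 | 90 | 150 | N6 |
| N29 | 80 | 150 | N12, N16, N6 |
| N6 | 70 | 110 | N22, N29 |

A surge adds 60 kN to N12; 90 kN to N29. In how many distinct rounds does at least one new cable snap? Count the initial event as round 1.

Round 1 — N12 at 100 > 90; N29 at 170 > 150. N12, N29 snap.
  N12 sheds 100 kN to N16: 100 each.
    N16: 120+100 = 220 > 150
  N29 sheds 170 kN to N16, N6: 85 each.
    N16: 220+85 = 305 > 150
    N6: 70+85 = 155 > 110
Round 2 — N16, N6 snap.
  N16 sheds 305 kN to N20: 305 each.
    N20: 110+305 = 415 > 150
  N6 sheds 155 kN to N22: 155 each.
    N22: 90+155 = 245 > 150
Round 3 — N20, N22 snap.
  N20 sheds 415 kN: no online neighbours, lost.
  N22 sheds 245 kN: no online neighbours, lost.
No further breaks.

3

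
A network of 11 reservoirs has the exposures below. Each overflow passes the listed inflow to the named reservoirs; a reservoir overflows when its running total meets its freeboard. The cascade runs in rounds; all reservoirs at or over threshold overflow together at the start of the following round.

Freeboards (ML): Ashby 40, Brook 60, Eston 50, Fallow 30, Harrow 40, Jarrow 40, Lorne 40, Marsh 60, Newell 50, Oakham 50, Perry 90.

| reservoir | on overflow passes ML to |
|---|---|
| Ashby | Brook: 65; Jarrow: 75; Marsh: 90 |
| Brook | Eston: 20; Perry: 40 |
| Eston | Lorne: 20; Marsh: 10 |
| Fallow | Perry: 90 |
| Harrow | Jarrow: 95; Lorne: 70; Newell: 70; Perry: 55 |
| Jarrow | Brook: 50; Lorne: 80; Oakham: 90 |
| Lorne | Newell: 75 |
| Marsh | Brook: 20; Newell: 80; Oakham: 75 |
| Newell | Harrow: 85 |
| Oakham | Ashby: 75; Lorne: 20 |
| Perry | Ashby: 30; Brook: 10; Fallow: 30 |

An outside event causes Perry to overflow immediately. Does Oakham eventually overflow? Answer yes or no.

no

Round 1 — Perry overflows (initial).
  Ashby: +30 → 30 < 40
  Brook: +10 → 10 < 60
  Fallow: +30 → 30 ≥ 30
Round 2 — Fallow overflows.
No further overflows.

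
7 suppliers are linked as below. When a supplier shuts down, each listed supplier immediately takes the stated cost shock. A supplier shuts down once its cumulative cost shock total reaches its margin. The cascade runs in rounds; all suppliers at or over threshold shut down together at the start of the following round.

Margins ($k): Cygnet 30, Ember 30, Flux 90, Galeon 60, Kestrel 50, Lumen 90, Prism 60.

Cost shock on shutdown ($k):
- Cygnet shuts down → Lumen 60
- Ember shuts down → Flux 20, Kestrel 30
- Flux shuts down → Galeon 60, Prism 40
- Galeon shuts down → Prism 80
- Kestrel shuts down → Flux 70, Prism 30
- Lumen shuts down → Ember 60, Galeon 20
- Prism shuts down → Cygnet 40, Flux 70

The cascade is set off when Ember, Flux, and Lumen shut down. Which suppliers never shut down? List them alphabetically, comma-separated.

Round 1 — Ember, Flux, Lumen shut down (initial).
  Galeon: +60+20 → 80 ≥ 60
  Kestrel: +30 → 30 < 50
  Prism: +40 → 40 < 60
Round 2 — Galeon shuts down.
  Prism: +80 → 120 ≥ 60
Round 3 — Prism shuts down.
  Cygnet: +40 → 40 ≥ 30
Round 4 — Cygnet shuts down.
No further shutdowns.

Kestrel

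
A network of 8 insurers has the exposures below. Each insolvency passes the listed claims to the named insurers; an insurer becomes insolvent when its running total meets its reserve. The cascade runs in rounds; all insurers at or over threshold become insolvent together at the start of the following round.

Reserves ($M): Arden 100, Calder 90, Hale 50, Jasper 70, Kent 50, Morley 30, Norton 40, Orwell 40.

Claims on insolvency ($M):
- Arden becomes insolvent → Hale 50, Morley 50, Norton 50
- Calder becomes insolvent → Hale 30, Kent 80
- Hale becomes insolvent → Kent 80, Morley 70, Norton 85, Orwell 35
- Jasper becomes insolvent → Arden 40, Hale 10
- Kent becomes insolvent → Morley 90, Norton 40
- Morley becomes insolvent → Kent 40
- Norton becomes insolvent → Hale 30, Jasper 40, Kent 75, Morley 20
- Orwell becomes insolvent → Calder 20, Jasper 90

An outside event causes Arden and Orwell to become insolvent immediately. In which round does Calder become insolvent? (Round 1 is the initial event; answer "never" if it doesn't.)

Round 1 — Arden, Orwell become insolvent (initial).
  Calder: +20 → 20 < 90
  Hale: +50 → 50 ≥ 50
  Jasper: +90 → 90 ≥ 70
  Morley: +50 → 50 ≥ 30
  Norton: +50 → 50 ≥ 40
Round 2 — Hale, Jasper, Morley, Norton become insolvent.
  Kent: +80+40+75 → 195 ≥ 50
Round 3 — Kent becomes insolvent.
No further insolvencies.

never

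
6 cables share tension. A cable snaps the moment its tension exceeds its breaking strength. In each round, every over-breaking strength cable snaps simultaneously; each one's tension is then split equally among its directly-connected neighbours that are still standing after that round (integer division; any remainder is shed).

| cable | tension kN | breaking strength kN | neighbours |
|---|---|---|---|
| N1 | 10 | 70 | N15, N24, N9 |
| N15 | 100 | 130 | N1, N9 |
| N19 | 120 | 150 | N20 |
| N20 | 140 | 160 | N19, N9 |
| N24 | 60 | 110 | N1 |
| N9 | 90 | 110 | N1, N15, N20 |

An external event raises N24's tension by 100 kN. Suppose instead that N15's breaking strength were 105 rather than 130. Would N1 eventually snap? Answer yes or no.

With N15's breaking strength at 105:
Round 1 — N24 at 160 > 110. N24 snaps.
  N24 sheds 160 kN to N1: 160 each.
    N1: 10+160 = 170 > 70
Round 2 — N1 snaps.
  N1 sheds 170 kN to N15, N9: 85 each.
    N15: 100+85 = 185 > 105
    N9: 90+85 = 175 > 110
Round 3 — N15, N9 snap.
  N15 sheds 185 kN: no online neighbours, lost.
  N9 sheds 175 kN to N20: 175 each.
    N20: 140+175 = 315 > 160
Round 4 — N20 snaps.
  N20 sheds 315 kN to N19: 315 each.
    N19: 120+315 = 435 > 150
Round 5 — N19 snaps.
  N19 sheds 435 kN: no online neighbours, lost.
No further breaks.

yes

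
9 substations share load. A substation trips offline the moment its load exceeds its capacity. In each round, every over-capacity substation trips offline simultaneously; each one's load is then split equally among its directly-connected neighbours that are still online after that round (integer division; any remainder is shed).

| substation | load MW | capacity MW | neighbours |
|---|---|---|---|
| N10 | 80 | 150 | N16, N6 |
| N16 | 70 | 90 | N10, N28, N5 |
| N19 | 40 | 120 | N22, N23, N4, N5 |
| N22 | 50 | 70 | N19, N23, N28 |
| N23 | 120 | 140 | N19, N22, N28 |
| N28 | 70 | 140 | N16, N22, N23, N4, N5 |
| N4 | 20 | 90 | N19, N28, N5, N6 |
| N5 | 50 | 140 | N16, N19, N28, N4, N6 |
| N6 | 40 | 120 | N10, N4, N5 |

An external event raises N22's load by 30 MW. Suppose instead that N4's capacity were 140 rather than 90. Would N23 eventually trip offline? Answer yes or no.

With N4's capacity at 140:
Round 1 — N22 at 80 > 70. N22 trips offline.
  N22 sheds 80 MW to N19, N23, N28: 26 each (2 lost).
    N19: 40+26 = 66 ≤ 120
    N23: 120+26 = 146 > 140
    N28: 70+26 = 96 ≤ 140
Round 2 — N23 trips offline.
  N23 sheds 146 MW to N19, N28: 73 each.
    N19: 66+73 = 139 > 120
    N28: 96+73 = 169 > 140
Round 3 — N19, N28 trip offline.
  N19 sheds 139 MW to N4, N5: 69 each (1 lost).
    N4: 20+69 = 89 ≤ 140
    N5: 50+69 = 119 ≤ 140
  N28 sheds 169 MW to N16, N4, N5: 56 each (1 lost).
    N16: 70+56 = 126 > 90
    N4: 89+56 = 145 > 140
    N5: 119+56 = 175 > 140
Round 4 — N16, N4, N5 trip offline.
  N16 sheds 126 MW to N10: 126 each.
    N10: 80+126 = 206 > 150
  N4 sheds 145 MW to N6: 145 each.
    N6: 40+145 = 185 > 120
  N5 sheds 175 MW to N6: 175 each.
    N6: 185+175 = 360 > 120
Round 5 — N10, N6 trip offline.
  N10 sheds 206 MW: no online neighbours, lost.
  N6 sheds 360 MW: no online neighbours, lost.
No further trips.

yes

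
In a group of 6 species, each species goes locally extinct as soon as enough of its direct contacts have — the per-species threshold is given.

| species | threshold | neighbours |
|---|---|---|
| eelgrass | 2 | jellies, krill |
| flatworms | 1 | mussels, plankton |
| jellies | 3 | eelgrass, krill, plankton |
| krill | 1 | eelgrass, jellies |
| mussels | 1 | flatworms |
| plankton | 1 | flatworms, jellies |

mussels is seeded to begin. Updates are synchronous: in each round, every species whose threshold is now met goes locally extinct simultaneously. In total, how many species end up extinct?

Round 1 — mussels goes locally extinct (initial).
Round 2 — checking thresholds:
  flatworms: 1 of 2 neighbours ≥ 1, goes locally extinct.
Round 3 — checking thresholds:
  plankton: 1 of 2 neighbours ≥ 1, goes locally extinct.
Round 4 — no new extinctions; cascade stops.

3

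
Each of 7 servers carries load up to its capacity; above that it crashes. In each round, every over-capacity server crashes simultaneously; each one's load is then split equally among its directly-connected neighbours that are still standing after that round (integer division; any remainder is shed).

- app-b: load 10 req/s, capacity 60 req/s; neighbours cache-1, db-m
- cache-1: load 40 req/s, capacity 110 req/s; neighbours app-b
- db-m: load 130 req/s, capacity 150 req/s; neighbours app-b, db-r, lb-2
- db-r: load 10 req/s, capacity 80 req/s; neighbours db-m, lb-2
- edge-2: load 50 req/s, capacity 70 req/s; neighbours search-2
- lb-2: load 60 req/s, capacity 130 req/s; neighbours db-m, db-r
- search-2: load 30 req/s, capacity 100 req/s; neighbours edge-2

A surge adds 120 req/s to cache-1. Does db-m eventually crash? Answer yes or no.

Round 1 — cache-1 at 160 > 110. cache-1 crashes.
  cache-1 sheds 160 req/s to app-b: 160 each.
    app-b: 10+160 = 170 > 60
Round 2 — app-b crashes.
  app-b sheds 170 req/s to db-m: 170 each.
    db-m: 130+170 = 300 > 150
Round 3 — db-m crashes.
  db-m sheds 300 req/s to db-r, lb-2: 150 each.
    db-r: 10+150 = 160 > 80
    lb-2: 60+150 = 210 > 130
Round 4 — db-r, lb-2 crash.
  db-r sheds 160 req/s: no online neighbours, lost.
  lb-2 sheds 210 req/s: no online neighbours, lost.
No further crashes.

yes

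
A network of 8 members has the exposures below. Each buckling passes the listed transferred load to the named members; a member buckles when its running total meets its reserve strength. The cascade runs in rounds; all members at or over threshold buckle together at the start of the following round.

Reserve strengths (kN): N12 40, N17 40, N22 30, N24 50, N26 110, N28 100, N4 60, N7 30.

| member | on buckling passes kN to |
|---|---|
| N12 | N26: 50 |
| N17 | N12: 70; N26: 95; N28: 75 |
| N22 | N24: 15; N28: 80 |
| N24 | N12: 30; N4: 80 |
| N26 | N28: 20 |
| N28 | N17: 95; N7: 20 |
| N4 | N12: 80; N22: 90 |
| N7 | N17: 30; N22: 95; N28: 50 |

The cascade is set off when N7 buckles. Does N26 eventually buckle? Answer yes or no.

Round 1 — N7 buckles (initial).
  N17: +30 → 30 < 40
  N22: +95 → 95 ≥ 30
  N28: +50 → 50 < 100
Round 2 — N22 buckles.
  N24: +15 → 15 < 50
  N28: +80 → 130 ≥ 100
Round 3 — N28 buckles.
  N17: +95 → 125 ≥ 40
Round 4 — N17 buckles.
  N12: +70 → 70 ≥ 40
  N26: +95 → 95 < 110
Round 5 — N12 buckles.
  N26: +50 → 145 ≥ 110
Round 6 — N26 buckles.
No further bucklings.

yes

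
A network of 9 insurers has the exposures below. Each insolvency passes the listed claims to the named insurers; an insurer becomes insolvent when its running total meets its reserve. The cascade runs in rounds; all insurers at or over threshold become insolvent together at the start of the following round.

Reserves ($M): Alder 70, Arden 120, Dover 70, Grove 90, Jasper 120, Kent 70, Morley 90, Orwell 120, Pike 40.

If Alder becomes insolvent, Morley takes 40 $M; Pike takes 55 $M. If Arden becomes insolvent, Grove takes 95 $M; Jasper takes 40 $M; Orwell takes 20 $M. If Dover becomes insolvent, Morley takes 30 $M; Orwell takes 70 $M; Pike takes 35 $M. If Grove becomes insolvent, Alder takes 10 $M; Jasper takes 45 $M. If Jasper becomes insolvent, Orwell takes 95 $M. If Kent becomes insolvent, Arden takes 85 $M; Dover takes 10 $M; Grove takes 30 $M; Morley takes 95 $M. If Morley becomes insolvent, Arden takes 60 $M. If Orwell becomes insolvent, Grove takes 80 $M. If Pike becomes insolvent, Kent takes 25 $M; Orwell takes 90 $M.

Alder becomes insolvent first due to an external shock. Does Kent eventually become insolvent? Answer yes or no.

no

Round 1 — Alder becomes insolvent (initial).
  Morley: +40 → 40 < 90
  Pike: +55 → 55 ≥ 40
Round 2 — Pike becomes insolvent.
  Kent: +25 → 25 < 70
  Orwell: +90 → 90 < 120
No further insolvencies.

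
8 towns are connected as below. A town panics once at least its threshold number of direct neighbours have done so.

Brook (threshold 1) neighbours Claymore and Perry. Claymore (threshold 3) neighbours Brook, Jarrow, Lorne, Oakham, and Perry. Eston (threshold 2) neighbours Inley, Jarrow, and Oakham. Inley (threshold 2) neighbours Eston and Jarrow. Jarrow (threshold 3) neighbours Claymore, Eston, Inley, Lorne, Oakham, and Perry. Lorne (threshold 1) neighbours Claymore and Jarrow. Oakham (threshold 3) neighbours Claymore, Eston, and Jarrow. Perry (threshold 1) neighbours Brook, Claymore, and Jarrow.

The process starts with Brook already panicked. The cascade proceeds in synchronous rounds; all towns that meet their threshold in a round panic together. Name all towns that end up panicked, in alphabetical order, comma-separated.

Brook, Perry

Round 1 — Brook panics (initial).
Round 2 — checking thresholds:
  Claymore: 1 of 5 neighbours < 3, below threshold.
  Perry: 1 of 3 neighbours ≥ 1, panics.
Round 3 — no new panics; cascade stops.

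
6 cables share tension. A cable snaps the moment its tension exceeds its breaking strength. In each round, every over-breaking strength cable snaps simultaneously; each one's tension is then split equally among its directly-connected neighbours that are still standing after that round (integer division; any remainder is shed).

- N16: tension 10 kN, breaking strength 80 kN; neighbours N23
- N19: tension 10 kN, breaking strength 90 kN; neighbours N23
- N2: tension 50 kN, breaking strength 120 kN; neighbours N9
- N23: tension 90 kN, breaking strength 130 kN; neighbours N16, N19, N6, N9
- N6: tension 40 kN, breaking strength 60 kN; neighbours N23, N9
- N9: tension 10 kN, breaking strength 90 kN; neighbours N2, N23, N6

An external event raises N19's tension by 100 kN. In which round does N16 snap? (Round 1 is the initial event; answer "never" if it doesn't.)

Round 1 — N19 at 110 > 90. N19 snaps.
  N19 sheds 110 kN to N23: 110 each.
    N23: 90+110 = 200 > 130
Round 2 — N23 snaps.
  N23 sheds 200 kN to N16, N6, N9: 66 each (2 lost).
    N16: 10+66 = 76 ≤ 80
    N6: 40+66 = 106 > 60
    N9: 10+66 = 76 ≤ 90
Round 3 — N6 snaps.
  N6 sheds 106 kN to N9: 106 each.
    N9: 76+106 = 182 > 90
Round 4 — N9 snaps.
  N9 sheds 182 kN to N2: 182 each.
    N2: 50+182 = 232 > 120
Round 5 — N2 snaps.
  N2 sheds 232 kN: no online neighbours, lost.
No further breaks.

never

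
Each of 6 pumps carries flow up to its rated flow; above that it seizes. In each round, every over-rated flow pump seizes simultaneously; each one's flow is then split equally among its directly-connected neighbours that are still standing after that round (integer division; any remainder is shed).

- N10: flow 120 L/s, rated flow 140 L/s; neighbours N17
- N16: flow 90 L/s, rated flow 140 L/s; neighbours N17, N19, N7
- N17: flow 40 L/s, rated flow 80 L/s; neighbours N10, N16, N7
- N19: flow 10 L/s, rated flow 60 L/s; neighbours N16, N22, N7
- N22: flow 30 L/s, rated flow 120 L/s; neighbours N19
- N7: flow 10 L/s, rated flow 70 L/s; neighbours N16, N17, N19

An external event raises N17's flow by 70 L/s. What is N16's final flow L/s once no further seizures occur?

126

Round 1 — N17 at 110 > 80. N17 seizes.
  N17 sheds 110 L/s to N10, N16, N7: 36 each (2 lost).
    N10: 120+36 = 156 > 140
    N16: 90+36 = 126 ≤ 140
    N7: 10+36 = 46 ≤ 70
Round 2 — N10 seizes.
  N10 sheds 156 L/s: no online neighbours, lost.
No further seizures.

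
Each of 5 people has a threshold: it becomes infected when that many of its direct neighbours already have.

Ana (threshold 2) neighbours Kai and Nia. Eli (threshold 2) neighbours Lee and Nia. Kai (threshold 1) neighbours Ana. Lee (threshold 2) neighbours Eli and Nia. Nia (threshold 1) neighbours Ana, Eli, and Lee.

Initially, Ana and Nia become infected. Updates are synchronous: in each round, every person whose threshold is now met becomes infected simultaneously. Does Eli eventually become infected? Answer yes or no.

Round 1 — Ana, Nia become infected (initial).
Round 2 — checking thresholds:
  Eli: 1 of 2 neighbours < 2, below threshold.
  Kai: 1 of 1 neighbours ≥ 1, becomes infected.
  Lee: 1 of 2 neighbours < 2, below threshold.
Round 3 — no new infections; cascade stops.

no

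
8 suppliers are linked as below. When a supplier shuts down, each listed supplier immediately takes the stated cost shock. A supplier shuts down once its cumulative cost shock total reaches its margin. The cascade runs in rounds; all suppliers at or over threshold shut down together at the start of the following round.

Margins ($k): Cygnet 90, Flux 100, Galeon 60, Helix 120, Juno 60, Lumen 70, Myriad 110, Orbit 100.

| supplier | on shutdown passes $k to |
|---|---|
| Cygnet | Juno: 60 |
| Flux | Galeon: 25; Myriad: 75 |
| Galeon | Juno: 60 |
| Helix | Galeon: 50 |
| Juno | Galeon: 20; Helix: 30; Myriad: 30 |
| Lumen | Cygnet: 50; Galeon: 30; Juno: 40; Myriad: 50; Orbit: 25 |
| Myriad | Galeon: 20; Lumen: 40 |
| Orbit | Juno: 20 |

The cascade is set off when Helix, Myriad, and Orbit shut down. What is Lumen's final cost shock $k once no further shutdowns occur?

40

Round 1 — Helix, Myriad, Orbit shut down (initial).
  Galeon: +50+20 → 70 ≥ 60
  Juno: +20 → 20 < 60
  Lumen: +40 → 40 < 70
Round 2 — Galeon shuts down.
  Juno: +60 → 80 ≥ 60
Round 3 — Juno shuts down.
No further shutdowns.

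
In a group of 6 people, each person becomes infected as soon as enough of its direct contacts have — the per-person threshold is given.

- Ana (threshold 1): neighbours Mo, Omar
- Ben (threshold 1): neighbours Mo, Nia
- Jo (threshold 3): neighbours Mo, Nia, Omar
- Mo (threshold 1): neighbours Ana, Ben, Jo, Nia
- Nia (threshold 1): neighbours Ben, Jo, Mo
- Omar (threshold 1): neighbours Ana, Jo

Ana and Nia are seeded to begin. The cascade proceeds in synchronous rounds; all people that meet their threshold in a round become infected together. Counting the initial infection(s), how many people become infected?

6

Round 1 — Ana, Nia become infected (initial).
Round 2 — checking thresholds:
  Ben: 1 of 2 neighbours ≥ 1, becomes infected.
  Jo: 1 of 3 neighbours < 3, holds.
  Mo: 2 of 4 neighbours ≥ 1, becomes infected.
  Omar: 1 of 2 neighbours ≥ 1, becomes infected.
Round 3 — checking thresholds:
  Jo: 3 of 3 neighbours ≥ 3, becomes infected.
Round 4 — no new infections; cascade stops.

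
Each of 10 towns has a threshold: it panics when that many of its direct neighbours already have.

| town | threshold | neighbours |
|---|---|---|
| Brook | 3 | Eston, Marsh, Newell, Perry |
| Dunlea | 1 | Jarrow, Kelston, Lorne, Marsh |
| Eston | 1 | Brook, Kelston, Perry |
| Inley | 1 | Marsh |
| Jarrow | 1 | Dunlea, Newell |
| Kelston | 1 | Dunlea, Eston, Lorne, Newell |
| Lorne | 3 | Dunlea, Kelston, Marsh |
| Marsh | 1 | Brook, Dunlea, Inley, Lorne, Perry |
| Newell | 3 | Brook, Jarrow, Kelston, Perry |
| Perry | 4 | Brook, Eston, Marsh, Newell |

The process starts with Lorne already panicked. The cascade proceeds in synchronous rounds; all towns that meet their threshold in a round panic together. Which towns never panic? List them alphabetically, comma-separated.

Brook, Newell, Perry

Round 1 — Lorne panics (initial).
Round 2 — checking thresholds:
  Dunlea: 1 of 4 neighbours ≥ 1, panics.
  Kelston: 1 of 4 neighbours ≥ 1, panics.
  Marsh: 1 of 5 neighbours ≥ 1, panics.
Round 3 — checking thresholds:
  Brook: 1 of 4 neighbours < 3, below threshold.
  Eston: 1 of 3 neighbours ≥ 1, panics.
  Inley: 1 of 1 neighbours ≥ 1, panics.
  Jarrow: 1 of 2 neighbours ≥ 1, panics.
  Newell: 1 of 4 neighbours < 3, below threshold.
  Perry: 1 of 4 neighbours < 4, below threshold.
Round 4 — no new panics; cascade stops.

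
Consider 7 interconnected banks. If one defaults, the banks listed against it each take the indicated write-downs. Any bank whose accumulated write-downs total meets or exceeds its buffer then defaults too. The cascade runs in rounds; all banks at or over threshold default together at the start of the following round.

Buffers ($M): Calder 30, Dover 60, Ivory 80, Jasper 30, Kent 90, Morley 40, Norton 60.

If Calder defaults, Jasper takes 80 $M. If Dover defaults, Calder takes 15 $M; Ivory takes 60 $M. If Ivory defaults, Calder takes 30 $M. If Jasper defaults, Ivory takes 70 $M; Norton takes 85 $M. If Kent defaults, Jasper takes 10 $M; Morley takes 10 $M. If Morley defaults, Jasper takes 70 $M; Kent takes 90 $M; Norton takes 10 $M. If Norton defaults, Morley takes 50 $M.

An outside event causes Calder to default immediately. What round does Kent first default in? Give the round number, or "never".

5

Round 1 — Calder defaults (initial).
  Jasper: +80 → 80 ≥ 30
Round 2 — Jasper defaults.
  Ivory: +70 → 70 < 80
  Norton: +85 → 85 ≥ 60
Round 3 — Norton defaults.
  Morley: +50 → 50 ≥ 40
Round 4 — Morley defaults.
  Kent: +90 → 90 ≥ 90
Round 5 — Kent defaults.
No further defaults.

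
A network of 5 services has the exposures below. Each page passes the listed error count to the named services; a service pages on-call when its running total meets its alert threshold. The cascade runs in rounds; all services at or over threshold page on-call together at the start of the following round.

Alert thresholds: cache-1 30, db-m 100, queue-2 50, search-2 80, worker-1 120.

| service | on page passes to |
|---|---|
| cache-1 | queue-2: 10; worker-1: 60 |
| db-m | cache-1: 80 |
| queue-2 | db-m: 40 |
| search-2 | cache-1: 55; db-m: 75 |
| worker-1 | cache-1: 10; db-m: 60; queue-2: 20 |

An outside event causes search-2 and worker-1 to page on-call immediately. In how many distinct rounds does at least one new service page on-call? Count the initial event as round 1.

Round 1 — search-2, worker-1 page on-call (initial).
  cache-1: +55+10 → 65 ≥ 30
  db-m: +75+60 → 135 ≥ 100
  queue-2: +20 → 20 < 50
Round 2 — cache-1, db-m page on-call.
  queue-2: +10 → 30 < 50
No further pages.

2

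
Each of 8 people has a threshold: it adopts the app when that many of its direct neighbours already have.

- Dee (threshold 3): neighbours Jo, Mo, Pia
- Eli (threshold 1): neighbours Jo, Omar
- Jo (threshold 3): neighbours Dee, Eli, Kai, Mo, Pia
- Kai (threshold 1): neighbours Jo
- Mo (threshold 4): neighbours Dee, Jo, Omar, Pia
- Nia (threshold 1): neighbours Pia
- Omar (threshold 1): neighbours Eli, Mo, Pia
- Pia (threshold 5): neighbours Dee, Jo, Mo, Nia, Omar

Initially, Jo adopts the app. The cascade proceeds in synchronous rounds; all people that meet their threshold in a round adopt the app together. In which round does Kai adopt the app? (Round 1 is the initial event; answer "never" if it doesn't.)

2

Round 1 — Jo adopts the app (initial).
Round 2 — checking thresholds:
  Dee: 1 of 3 neighbours < 3, below threshold.
  Eli: 1 of 2 neighbours ≥ 1, adopts the app.
  Kai: 1 of 1 neighbours ≥ 1, adopts the app.
  Mo: 1 of 4 neighbours < 4, below threshold.
  Pia: 1 of 5 neighbours < 5, below threshold.
Round 3 — checking thresholds:
  Dee: 1 of 3 neighbours < 3, below threshold.
  Mo: 1 of 4 neighbours < 4, below threshold.
  Omar: 1 of 3 neighbours ≥ 1, adopts the app.
  Pia: 1 of 5 neighbours < 5, below threshold.
Round 4 — no new adoptions; cascade stops.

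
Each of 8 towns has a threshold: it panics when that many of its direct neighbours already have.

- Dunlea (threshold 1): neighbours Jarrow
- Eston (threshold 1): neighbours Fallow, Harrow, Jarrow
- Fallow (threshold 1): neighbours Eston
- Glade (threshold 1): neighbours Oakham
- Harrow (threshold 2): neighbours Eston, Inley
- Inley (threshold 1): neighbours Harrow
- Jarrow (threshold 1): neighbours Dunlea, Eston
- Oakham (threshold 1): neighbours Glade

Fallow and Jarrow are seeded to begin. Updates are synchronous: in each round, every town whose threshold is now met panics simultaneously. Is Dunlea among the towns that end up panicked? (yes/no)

Round 1 — Fallow, Jarrow panic (initial).
Round 2 — checking thresholds:
  Dunlea: 1 of 1 neighbours ≥ 1, panics.
  Eston: 2 of 3 neighbours ≥ 1, panics.
Round 3 — no new panics; cascade stops.

yes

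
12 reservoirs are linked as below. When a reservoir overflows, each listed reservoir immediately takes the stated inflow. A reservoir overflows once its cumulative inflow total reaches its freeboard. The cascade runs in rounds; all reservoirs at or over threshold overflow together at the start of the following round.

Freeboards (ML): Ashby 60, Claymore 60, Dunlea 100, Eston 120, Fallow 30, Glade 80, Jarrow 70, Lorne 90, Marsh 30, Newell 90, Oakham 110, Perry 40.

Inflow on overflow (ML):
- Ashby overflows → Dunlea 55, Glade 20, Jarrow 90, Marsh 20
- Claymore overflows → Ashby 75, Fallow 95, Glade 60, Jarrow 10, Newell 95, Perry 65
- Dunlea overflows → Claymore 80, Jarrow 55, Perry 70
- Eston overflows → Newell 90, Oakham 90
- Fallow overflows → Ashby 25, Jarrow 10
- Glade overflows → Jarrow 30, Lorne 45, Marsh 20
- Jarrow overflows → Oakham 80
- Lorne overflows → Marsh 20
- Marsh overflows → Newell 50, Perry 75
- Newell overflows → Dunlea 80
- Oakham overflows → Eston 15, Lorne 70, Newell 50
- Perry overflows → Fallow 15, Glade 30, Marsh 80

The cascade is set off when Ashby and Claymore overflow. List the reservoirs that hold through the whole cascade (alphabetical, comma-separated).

Eston, Lorne, Oakham

Round 1 — Ashby, Claymore overflow (initial).
  Dunlea: +55 → 55 < 100
  Fallow: +95 → 95 ≥ 30
  Glade: +20+60 → 80 ≥ 80
  Jarrow: +90+10 → 100 ≥ 70
  Marsh: +20 → 20 < 30
  Newell: +95 → 95 ≥ 90
  Perry: +65 → 65 ≥ 40
Round 2 — Fallow, Glade, Jarrow, Newell, Perry overflow.
  Dunlea: +80 → 135 ≥ 100
  Lorne: +45 → 45 < 90
  Marsh: +20+80 → 120 ≥ 30
  Oakham: +80 → 80 < 110
Round 3 — Dunlea, Marsh overflow.
No further overflows.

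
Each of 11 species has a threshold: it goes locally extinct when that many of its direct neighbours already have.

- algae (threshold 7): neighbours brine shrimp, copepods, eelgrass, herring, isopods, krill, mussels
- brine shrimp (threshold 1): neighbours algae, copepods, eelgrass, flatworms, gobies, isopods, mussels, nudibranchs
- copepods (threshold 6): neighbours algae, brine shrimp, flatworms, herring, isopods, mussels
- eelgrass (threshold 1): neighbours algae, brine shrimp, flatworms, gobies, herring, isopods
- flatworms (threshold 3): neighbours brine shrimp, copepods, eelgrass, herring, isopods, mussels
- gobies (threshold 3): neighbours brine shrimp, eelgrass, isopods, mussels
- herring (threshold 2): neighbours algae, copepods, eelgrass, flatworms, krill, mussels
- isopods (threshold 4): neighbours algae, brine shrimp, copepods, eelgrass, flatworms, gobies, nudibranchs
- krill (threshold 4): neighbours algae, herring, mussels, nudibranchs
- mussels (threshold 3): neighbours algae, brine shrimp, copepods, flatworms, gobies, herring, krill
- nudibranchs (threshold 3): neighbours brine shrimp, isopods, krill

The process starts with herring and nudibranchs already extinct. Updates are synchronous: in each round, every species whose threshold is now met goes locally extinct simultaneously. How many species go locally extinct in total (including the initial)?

Round 1 — herring, nudibranchs go locally extinct (initial).
Round 2 — checking thresholds:
  algae: 1 of 7 neighbours < 7, holds.
  brine shrimp: 1 of 8 neighbours ≥ 1, goes locally extinct.
  copepods: 1 of 6 neighbours < 6, holds.
  eelgrass: 1 of 6 neighbours ≥ 1, goes locally extinct.
  flatworms: 1 of 6 neighbours < 3, holds.
  isopods: 1 of 7 neighbours < 4, holds.
  krill: 2 of 4 neighbours < 4, holds.
  mussels: 1 of 7 neighbours < 3, holds.
Round 3 — checking thresholds:
  algae: 3 of 7 neighbours < 7, holds.
  copepods: 2 of 6 neighbours < 6, holds.
  flatworms: 3 of 6 neighbours ≥ 3, goes locally extinct.
  gobies: 2 of 4 neighbours < 3, holds.
  isopods: 3 of 7 neighbours < 4, holds.
  krill: 2 of 4 neighbours < 4, holds.
  mussels: 2 of 7 neighbours < 3, holds.
Round 4 — checking thresholds:
  algae: 3 of 7 neighbours < 7, holds.
  copepods: 3 of 6 neighbours < 6, holds.
  gobies: 2 of 4 neighbours < 3, holds.
  isopods: 4 of 7 neighbours ≥ 4, goes locally extinct.
  krill: 2 of 4 neighbours < 4, holds.
  mussels: 3 of 7 neighbours ≥ 3, goes locally extinct.
Round 5 — checking thresholds:
  algae: 5 of 7 neighbours < 7, holds.
  copepods: 5 of 6 neighbours < 6, holds.
  gobies: 4 of 4 neighbours ≥ 3, goes locally extinct.
  krill: 3 of 4 neighbours < 4, holds.
Round 6 — no new extinctions; cascade stops.

8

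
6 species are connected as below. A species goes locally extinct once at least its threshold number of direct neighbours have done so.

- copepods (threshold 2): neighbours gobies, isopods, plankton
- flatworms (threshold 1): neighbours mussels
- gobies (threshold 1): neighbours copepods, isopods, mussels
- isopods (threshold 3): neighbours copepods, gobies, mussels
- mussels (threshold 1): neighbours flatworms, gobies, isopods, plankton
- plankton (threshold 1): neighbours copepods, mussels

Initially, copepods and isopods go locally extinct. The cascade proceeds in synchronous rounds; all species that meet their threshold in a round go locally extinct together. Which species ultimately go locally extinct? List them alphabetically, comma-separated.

copepods, flatworms, gobies, isopods, mussels, plankton

Round 1 — copepods, isopods go locally extinct (initial).
Round 2 — checking thresholds:
  gobies: 2 of 3 neighbours ≥ 1, goes locally extinct.
  mussels: 1 of 4 neighbours ≥ 1, goes locally extinct.
  plankton: 1 of 2 neighbours ≥ 1, goes locally extinct.
Round 3 — checking thresholds:
  flatworms: 1 of 1 neighbours ≥ 1, goes locally extinct.
Round 4 — no new extinctions; cascade stops.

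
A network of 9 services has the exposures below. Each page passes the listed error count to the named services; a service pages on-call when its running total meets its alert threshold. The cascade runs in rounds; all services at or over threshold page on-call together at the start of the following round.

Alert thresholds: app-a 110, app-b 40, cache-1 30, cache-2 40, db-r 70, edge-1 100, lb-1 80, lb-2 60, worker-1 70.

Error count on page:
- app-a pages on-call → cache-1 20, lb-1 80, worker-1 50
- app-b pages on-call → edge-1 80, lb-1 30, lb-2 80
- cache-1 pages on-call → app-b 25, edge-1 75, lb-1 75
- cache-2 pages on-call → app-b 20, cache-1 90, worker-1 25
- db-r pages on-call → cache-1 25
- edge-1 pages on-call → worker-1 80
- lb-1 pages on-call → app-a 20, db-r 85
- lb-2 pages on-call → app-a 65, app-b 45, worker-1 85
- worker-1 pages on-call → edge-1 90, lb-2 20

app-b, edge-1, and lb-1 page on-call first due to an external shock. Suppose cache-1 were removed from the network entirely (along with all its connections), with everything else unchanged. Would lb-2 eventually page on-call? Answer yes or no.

yes

With cache-1 removed:
Round 1 — app-b, edge-1, lb-1 page on-call (initial).
  app-a: +20 → 20 < 110
  db-r: +85 → 85 ≥ 70
  lb-2: +80 → 80 ≥ 60
  worker-1: +80 → 80 ≥ 70
Round 2 — db-r, lb-2, worker-1 page on-call.
  app-a: +65 → 85 < 110
No further pages.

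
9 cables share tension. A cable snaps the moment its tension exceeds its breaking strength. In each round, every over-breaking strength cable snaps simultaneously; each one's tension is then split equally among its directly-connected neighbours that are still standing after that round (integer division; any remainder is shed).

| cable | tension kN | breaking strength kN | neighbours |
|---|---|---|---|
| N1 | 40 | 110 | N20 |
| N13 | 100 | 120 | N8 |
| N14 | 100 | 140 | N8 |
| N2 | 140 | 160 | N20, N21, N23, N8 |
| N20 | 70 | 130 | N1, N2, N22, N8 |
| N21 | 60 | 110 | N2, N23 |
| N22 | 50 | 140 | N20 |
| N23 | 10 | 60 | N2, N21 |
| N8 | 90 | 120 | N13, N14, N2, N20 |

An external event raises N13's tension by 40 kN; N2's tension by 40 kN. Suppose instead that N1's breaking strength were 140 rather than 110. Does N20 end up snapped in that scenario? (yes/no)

With N1's breaking strength at 140:
Round 1 — N13 at 140 > 120; N2 at 180 > 160. N13, N2 snap.
  N13 sheds 140 kN to N8: 140 each.
    N8: 90+140 = 230 > 120
  N2 sheds 180 kN to N20, N21, N23, N8: 45 each.
    N20: 70+45 = 115 ≤ 130
    N21: 60+45 = 105 ≤ 110
    N23: 10+45 = 55 ≤ 60
    N8: 230+45 = 275 > 120
Round 2 — N8 snaps.
  N8 sheds 275 kN to N14, N20: 137 each (1 lost).
    N14: 100+137 = 237 > 140
    N20: 115+137 = 252 > 130
Round 3 — N14, N20 snap.
  N14 sheds 237 kN: no online neighbours, lost.
  N20 sheds 252 kN to N1, N22: 126 each.
    N1: 40+126 = 166 > 140
    N22: 50+126 = 176 > 140
Round 4 — N1, N22 snap.
  N1 sheds 166 kN: no online neighbours, lost.
  N22 sheds 176 kN: no online neighbours, lost.
No further breaks.

yes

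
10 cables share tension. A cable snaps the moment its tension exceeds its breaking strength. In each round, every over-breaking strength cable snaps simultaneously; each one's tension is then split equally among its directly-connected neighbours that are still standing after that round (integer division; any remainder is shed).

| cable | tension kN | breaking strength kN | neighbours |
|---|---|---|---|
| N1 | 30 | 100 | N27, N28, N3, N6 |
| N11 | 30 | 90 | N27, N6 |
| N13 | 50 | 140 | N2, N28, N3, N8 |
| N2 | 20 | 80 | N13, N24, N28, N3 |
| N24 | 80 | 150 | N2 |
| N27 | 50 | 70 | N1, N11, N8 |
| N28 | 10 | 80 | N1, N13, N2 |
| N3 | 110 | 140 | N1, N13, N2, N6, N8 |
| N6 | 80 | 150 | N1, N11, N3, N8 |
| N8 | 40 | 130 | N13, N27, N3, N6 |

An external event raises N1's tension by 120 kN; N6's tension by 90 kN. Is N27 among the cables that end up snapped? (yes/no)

Round 1 — N1 at 150 > 100; N6 at 170 > 150. N1, N6 snap.
  N1 sheds 150 kN to N27, N28, N3: 50 each.
    N27: 50+50 = 100 > 70
    N28: 10+50 = 60 ≤ 80
    N3: 110+50 = 160 > 140
  N6 sheds 170 kN to N11, N3, N8: 56 each (2 lost).
    N11: 30+56 = 86 ≤ 90
    N3: 160+56 = 216 > 140
    N8: 40+56 = 96 ≤ 130
Round 2 — N27, N3 snap.
  N27 sheds 100 kN to N11, N8: 50 each.
    N11: 86+50 = 136 > 90
    N8: 96+50 = 146 > 130
  N3 sheds 216 kN to N13, N2, N8: 72 each.
    N13: 50+72 = 122 ≤ 140
    N2: 20+72 = 92 > 80
    N8: 146+72 = 218 > 130
Round 3 — N11, N2, N8 snap.
  N11 sheds 136 kN: no online neighbours, lost.
  N2 sheds 92 kN to N13, N24, N28: 30 each (2 lost).
    N13: 122+30 = 152 > 140
    N24: 80+30 = 110 ≤ 150
    N28: 60+30 = 90 > 80
  N8 sheds 218 kN to N13: 218 each.
    N13: 152+218 = 370 > 140
Round 4 — N13, N28 snap.
  N13 sheds 370 kN: no online neighbours, lost.
  N28 sheds 90 kN: no online neighbours, lost.
No further breaks.

yes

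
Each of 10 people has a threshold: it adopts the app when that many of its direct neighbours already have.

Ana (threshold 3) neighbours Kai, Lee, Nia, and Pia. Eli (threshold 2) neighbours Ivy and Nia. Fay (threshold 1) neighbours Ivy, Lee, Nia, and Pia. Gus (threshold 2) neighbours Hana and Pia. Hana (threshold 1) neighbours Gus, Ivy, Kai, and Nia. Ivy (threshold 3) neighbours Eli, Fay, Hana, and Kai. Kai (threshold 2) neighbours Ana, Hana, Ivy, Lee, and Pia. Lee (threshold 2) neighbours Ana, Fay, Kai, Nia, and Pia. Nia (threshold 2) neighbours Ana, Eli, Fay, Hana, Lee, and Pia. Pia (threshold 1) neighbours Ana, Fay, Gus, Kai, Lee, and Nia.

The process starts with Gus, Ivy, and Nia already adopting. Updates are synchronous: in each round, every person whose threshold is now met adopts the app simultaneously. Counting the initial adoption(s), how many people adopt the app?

10

Round 1 — Gus, Ivy, Nia adopt the app (initial).
Round 2 — checking thresholds:
  Ana: 1 of 4 neighbours < 3, not yet.
  Eli: 2 of 2 neighbours ≥ 2, adopts the app.
  Fay: 2 of 4 neighbours ≥ 1, adopts the app.
  Hana: 3 of 4 neighbours ≥ 1, adopts the app.
  Kai: 1 of 5 neighbours < 2, not yet.
  Lee: 1 of 5 neighbours < 2, not yet.
  Pia: 2 of 6 neighbours ≥ 1, adopts the app.
Round 3 — checking thresholds:
  Ana: 2 of 4 neighbours < 3, not yet.
  Kai: 3 of 5 neighbours ≥ 2, adopts the app.
  Lee: 3 of 5 neighbours ≥ 2, adopts the app.
Round 4 — checking thresholds:
  Ana: 4 of 4 neighbours ≥ 3, adopts the app.
Round 5 — no new adoptions; cascade stops.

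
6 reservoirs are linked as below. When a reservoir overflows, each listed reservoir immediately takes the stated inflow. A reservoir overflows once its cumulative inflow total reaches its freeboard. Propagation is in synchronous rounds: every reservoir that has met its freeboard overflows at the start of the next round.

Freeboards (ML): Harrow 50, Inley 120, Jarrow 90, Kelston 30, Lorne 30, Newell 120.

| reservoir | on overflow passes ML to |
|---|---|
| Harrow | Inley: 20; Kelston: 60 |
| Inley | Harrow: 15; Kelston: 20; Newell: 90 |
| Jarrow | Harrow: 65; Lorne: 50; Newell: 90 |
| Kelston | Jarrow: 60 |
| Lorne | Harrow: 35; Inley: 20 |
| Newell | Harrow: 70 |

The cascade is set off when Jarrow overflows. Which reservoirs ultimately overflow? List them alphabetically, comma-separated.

Round 1 — Jarrow overflows (initial).
  Harrow: +65 → 65 ≥ 50
  Lorne: +50 → 50 ≥ 30
  Newell: +90 → 90 < 120
Round 2 — Harrow, Lorne overflow.
  Inley: +20+20 → 40 < 120
  Kelston: +60 → 60 ≥ 30
Round 3 — Kelston overflows.
No further overflows.

Harrow, Jarrow, Kelston, Lorne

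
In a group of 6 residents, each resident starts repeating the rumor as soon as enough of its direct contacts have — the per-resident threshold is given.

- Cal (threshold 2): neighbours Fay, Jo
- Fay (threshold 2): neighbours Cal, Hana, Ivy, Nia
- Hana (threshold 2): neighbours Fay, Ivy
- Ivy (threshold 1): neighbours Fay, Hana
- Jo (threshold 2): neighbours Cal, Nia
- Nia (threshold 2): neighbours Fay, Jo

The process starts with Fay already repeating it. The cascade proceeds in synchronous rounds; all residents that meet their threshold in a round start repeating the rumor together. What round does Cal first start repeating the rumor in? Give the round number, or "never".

Round 1 — Fay starts repeating the rumor (initial).
Round 2 — checking thresholds:
  Cal: 1 of 2 neighbours < 2, holds.
  Hana: 1 of 2 neighbours < 2, holds.
  Ivy: 1 of 2 neighbours ≥ 1, starts repeating the rumor.
  Nia: 1 of 2 neighbours < 2, holds.
Round 3 — checking thresholds:
  Cal: 1 of 2 neighbours < 2, holds.
  Hana: 2 of 2 neighbours ≥ 2, starts repeating the rumor.
  Nia: 1 of 2 neighbours < 2, holds.
Round 4 — no new spreads; cascade stops.

never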